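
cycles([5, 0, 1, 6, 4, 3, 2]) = (0 5 3 6 2 1)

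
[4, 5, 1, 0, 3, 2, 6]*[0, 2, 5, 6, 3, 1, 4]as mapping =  [0→3, 1→1, 2→2, 3→0, 4→6, 5→5, 6→4]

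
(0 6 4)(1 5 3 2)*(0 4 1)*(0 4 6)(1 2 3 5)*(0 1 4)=(0 1 4 6 2)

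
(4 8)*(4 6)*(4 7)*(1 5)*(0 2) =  (0 2)(1 5)(4 8 6 7)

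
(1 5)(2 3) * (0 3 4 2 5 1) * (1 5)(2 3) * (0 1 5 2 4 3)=(0 4)(1 2 3 5)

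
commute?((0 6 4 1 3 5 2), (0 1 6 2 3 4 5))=no:(0 6 4 1 3 5 2) * (0 1 6 2 3 4 5)=(0 2 1 4 6 5 3), (0 1 6 2 3 4 5) * (0 6 4 1 3 5 2)=(0 3 1 4 2 5 6)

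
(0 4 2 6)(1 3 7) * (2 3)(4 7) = (0 7 1 2 6)(3 4)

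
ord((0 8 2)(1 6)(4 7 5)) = 6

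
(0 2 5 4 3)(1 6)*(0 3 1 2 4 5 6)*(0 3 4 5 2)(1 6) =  (0 5 2 1 3 4 6)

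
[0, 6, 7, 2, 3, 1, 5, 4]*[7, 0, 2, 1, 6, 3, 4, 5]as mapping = [0→7, 1→4, 2→5, 3→2, 4→1, 5→0, 6→3, 7→6]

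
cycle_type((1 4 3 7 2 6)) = 6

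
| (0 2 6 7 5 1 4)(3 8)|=14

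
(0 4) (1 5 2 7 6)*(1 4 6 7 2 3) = (0 6 4) (1 5 3) 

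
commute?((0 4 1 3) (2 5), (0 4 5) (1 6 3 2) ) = no:(0 4 1 3) (2 5) * (0 4 5) (1 6 3 2) = (0 5 1 2) (3 4 6), (0 4 5) (1 6 3 2) * (0 4 1 3) (2 5) = (0 1 6) (2 3 5 4) 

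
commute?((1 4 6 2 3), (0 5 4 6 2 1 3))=no:(1 4 6 2 3)*(0 5 4 6 2 1 3)=(0 5 4 2)(1 6), (0 5 4 6 2 1 3)*(1 4 6 2 3)=(0 5 6 3)(2 4)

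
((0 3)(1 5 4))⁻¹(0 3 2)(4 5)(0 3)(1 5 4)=(0 2 3)(1 4)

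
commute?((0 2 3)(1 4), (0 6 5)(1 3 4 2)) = no:(0 2 3)(1 4)*(0 6 5)(1 3 4 2) = (0 1 2 4 3 6 5), (0 6 5)(1 3 4 2)*(0 2 3)(1 4) = (0 6 5 2 4 3 1)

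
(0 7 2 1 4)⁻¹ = (0 4 1 2 7)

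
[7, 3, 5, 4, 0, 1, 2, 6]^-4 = [5, 7, 4, 6, 2, 0, 3, 1]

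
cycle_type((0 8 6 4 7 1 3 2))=8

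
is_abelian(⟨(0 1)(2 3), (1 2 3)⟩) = no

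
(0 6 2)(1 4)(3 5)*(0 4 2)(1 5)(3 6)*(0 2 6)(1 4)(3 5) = (0 5)(1 6 2)(3 4)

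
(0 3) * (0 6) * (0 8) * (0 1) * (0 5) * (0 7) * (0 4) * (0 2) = (0 3 6 8 1 5 7 4 2)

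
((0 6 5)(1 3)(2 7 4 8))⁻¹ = (0 5 6)(1 3)(2 8 4 7)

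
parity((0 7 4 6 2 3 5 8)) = odd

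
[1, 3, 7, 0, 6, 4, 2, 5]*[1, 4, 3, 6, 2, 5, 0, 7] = [4, 6, 7, 1, 0, 2, 3, 5]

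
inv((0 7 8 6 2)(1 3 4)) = (0 2 6 8 7)(1 4 3)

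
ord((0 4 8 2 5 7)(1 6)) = 6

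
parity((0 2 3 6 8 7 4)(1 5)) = odd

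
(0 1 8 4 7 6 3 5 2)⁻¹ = (0 2 5 3 6 7 4 8 1)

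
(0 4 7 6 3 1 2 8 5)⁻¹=(0 5 8 2 1 3 6 7 4)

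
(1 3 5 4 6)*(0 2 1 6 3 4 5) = (0 2 1 4 3)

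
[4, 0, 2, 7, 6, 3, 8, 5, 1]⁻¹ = [1, 8, 2, 5, 0, 7, 4, 3, 6]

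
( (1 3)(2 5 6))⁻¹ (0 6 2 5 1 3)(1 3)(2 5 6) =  (0 2 5 6 3 1)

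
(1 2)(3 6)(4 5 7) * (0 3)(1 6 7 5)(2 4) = (0 3 7 2 6)(1 4)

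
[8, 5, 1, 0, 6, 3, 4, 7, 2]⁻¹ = [3, 2, 8, 5, 6, 1, 4, 7, 0]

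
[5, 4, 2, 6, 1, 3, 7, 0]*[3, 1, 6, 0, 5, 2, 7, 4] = [2, 5, 6, 7, 1, 0, 4, 3]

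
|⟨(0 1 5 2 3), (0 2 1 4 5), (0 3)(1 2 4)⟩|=720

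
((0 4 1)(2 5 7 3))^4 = (0 4 1)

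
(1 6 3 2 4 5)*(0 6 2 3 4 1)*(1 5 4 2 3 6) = (0 1 3 6 2 5)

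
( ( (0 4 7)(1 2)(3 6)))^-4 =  (0 7 4)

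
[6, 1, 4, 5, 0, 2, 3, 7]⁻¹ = [4, 1, 5, 6, 2, 3, 0, 7]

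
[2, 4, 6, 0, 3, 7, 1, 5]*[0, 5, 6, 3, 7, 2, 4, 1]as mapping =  [0→6, 1→7, 2→4, 3→0, 4→3, 5→1, 6→5, 7→2]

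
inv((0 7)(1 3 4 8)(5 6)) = (0 7)(1 8 4 3)(5 6)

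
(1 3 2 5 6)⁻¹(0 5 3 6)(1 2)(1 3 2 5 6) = (0 6 2 1)(3 5)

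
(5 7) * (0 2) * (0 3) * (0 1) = (0 2 3 1)(5 7)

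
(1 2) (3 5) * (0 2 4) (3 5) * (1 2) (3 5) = (0 1 4) (3 5) 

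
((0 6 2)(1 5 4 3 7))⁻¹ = (0 2 6)(1 7 3 4 5)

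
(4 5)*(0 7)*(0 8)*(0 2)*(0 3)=(0 7 8 2 3)(4 5)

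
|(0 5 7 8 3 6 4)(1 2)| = 14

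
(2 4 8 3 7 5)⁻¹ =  (2 5 7 3 8 4)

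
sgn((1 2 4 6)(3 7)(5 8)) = -1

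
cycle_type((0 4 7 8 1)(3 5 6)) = 3.5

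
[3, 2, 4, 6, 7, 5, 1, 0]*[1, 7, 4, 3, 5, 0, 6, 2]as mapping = [0→3, 1→4, 2→5, 3→6, 4→2, 5→0, 6→7, 7→1]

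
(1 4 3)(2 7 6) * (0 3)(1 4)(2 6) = (0 3 4)(2 7)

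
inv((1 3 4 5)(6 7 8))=(1 5 4 3)(6 8 7)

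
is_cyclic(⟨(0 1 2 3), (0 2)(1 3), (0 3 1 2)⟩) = no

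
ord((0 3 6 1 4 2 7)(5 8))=14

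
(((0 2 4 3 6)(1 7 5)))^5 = (1 5 7)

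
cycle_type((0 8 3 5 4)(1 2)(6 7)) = 2^2.5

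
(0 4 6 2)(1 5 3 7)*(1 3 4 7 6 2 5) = (0 7 3 6 5 4 2)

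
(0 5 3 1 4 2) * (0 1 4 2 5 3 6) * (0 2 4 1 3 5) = (0 5 6 2 3 1 4)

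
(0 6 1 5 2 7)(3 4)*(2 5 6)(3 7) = (0 2 3 4 7)(1 6)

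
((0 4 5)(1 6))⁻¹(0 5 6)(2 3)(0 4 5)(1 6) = (0 1 4)(2 3)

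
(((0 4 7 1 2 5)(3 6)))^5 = (0 5 2 1 7 4)(3 6)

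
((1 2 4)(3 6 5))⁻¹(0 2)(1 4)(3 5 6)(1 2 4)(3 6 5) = (0 4)(1 2)(3 5 6)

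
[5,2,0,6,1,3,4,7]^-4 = [6,5,3,1,0,4,2,7]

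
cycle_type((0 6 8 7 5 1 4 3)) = 8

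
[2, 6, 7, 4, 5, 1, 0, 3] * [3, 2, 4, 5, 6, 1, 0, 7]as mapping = [0→4, 1→0, 2→7, 3→6, 4→1, 5→2, 6→3, 7→5]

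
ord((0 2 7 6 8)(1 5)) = 10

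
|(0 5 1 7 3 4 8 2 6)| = 9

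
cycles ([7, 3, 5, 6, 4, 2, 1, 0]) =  (0 7)(1 3 6)(2 5)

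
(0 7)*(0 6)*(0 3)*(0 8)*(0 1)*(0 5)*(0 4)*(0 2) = (0 7 6 3 8 1 5 4 2)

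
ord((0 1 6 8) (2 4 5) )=12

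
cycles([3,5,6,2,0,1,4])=(0 3 2 6 4) (1 5) 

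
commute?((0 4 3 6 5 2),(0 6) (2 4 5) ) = no:(0 4 3 6 5 2)*(0 6) (2 4 5) = (0 5 4 3) (2 6),(0 6) (2 4 5)*(0 4 3 6 5 2) = (0 5) (2 3 6 4) 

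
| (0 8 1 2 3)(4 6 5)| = 15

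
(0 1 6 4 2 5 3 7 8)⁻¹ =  (0 8 7 3 5 2 4 6 1)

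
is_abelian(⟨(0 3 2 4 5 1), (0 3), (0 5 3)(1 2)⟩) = no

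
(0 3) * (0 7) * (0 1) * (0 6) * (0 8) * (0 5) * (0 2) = (0 3 7 1 6 8 5 2)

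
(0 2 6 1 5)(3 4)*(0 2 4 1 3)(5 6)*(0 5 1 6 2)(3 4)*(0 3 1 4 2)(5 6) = (0 1)(2 4 6)(3 5)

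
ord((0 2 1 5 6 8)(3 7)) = 6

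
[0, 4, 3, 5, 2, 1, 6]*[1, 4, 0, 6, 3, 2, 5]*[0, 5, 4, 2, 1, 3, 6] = [5, 2, 6, 4, 0, 1, 3]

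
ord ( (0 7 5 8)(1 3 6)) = 12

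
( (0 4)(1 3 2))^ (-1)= (0 4)(1 2 3)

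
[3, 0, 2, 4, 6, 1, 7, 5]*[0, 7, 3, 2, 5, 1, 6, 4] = [2, 0, 3, 5, 6, 7, 4, 1]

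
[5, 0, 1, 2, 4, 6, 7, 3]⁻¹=[1, 2, 3, 7, 4, 0, 5, 6]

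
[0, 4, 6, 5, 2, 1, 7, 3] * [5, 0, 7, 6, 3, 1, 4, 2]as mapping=[0→5, 1→3, 2→4, 3→1, 4→7, 5→0, 6→2, 7→6]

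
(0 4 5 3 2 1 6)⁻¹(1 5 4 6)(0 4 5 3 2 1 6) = (0 6 3 5)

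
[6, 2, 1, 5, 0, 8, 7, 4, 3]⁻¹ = [4, 2, 1, 8, 7, 3, 0, 6, 5]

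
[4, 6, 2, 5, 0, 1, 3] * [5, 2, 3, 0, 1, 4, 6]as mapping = [0→1, 1→6, 2→3, 3→4, 4→5, 5→2, 6→0]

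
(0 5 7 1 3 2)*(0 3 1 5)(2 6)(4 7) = (2 3 6)(4 7 5)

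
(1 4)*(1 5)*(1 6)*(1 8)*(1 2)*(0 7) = (0 7)(1 4 5 6 8 2)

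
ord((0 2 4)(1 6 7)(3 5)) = 6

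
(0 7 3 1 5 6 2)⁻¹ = (0 2 6 5 1 3 7)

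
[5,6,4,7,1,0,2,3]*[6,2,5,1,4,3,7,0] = [3,7,4,0,2,6,5,1]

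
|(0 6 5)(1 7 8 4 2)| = 15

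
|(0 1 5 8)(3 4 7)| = 12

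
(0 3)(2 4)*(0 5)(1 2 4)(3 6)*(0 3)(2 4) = (0 6)(1 4 2)(3 5)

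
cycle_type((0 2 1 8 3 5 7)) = 7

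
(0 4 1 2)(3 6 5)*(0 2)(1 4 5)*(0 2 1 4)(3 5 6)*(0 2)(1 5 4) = (0 6 1)(2 5 4)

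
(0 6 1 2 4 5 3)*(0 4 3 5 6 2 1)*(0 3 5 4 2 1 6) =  (0 1 6 3 2 5 4)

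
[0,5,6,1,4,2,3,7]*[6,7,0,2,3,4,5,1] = [6,4,5,7,3,0,2,1]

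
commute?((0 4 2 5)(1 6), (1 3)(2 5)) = no:(0 4 2 5)(1 6) * (1 3)(2 5) = (0 4 5)(1 6 3), (1 3)(2 5) * (0 4 2 5)(1 6) = (0 4 2)(1 3 6)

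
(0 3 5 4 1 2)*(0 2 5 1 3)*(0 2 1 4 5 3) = (0 2 1 3 4)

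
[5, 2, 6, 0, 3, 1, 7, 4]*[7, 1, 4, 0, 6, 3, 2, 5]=[3, 4, 2, 7, 0, 1, 5, 6] 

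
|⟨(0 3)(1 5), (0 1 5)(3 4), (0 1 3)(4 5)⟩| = 120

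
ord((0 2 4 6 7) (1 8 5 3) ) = 20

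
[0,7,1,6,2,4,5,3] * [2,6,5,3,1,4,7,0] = [2,0,6,7,5,1,4,3]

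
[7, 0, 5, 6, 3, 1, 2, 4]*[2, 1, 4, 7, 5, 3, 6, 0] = [0, 2, 3, 6, 7, 1, 4, 5]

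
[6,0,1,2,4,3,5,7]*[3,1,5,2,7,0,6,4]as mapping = [0→6,1→3,2→1,3→5,4→7,5→2,6→0,7→4]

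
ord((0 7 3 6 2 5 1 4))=8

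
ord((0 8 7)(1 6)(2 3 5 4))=12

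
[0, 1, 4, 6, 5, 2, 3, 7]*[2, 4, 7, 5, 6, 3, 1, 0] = [2, 4, 6, 1, 3, 7, 5, 0]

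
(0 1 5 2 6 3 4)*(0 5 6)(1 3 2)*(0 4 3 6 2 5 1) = (0 6 5)(1 2 4)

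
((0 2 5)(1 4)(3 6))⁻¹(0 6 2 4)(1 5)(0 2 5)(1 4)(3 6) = (0 4)(1 2 3 5)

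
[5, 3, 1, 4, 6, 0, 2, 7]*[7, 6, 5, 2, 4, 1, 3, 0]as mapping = [0→1, 1→2, 2→6, 3→4, 4→3, 5→7, 6→5, 7→0]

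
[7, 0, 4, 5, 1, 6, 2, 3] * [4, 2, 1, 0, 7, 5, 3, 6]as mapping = [0→6, 1→4, 2→7, 3→5, 4→2, 5→3, 6→1, 7→0]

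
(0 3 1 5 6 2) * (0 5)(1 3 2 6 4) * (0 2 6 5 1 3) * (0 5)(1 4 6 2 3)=(0 2 4 1 3 5 6)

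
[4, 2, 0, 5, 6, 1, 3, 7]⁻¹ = [2, 5, 1, 6, 0, 3, 4, 7]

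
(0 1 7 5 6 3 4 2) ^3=(0 5 4 1 6 2 7 3) 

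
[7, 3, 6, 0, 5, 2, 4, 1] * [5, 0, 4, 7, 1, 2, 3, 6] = [6, 7, 3, 5, 2, 4, 1, 0]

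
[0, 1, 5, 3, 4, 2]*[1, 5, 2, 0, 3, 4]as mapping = [0→1, 1→5, 2→4, 3→0, 4→3, 5→2]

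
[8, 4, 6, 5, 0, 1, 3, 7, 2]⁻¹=[4, 5, 8, 6, 1, 3, 2, 7, 0]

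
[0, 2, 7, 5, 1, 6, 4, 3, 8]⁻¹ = [0, 4, 1, 7, 6, 3, 5, 2, 8]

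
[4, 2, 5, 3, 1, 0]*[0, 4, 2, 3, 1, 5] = [1, 2, 5, 3, 4, 0]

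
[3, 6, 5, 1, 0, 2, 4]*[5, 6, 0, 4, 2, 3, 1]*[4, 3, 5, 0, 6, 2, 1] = [6, 3, 0, 1, 2, 4, 5]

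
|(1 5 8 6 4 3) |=6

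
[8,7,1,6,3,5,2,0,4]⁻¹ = [7,2,6,4,8,5,3,1,0]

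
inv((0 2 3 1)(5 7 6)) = (0 1 3 2)(5 6 7)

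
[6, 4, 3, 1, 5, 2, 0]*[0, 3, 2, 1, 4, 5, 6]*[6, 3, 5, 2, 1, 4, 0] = [0, 1, 3, 2, 4, 5, 6]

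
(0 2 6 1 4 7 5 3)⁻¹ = (0 3 5 7 4 1 6 2)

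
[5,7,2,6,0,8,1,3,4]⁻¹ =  [4,6,2,7,8,0,3,1,5]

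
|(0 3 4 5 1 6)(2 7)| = 6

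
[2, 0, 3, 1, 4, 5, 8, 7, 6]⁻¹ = [1, 3, 0, 2, 4, 5, 8, 7, 6]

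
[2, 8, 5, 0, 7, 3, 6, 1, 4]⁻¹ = [3, 7, 0, 5, 8, 2, 6, 4, 1]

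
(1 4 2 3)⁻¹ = (1 3 2 4)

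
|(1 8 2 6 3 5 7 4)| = 8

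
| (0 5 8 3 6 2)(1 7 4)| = 6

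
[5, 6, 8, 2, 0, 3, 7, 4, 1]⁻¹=[4, 8, 3, 5, 7, 0, 1, 6, 2]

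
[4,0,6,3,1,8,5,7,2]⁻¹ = [1,4,8,3,0,6,2,7,5]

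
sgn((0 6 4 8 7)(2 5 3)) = 1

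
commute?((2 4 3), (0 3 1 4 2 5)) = no:(2 4 3) * (0 3 1 4 2 5) = (0 3 5)(1 4), (0 3 1 4 2 5) * (2 4 3) = (0 2 5)(1 3)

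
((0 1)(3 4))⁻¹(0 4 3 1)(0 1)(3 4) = (0 1 3 4)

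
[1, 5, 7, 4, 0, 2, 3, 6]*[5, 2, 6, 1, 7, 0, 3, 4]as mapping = [0→2, 1→0, 2→4, 3→7, 4→5, 5→6, 6→1, 7→3]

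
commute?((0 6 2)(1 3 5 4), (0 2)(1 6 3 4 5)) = no:(0 6 2)(1 3 5 4) * (0 2)(1 6 3 4 5) = (0 3 1 4 6), (0 2)(1 6 3 4 5) * (0 6 2)(1 3 5 4) = (1 2 6 5 3)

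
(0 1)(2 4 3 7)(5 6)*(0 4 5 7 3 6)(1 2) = (0 2 5)(1 4 6 7)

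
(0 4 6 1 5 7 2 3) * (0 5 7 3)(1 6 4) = (0 1 7 2)(3 5)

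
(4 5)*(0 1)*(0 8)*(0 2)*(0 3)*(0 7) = (0 1 8 2 3 7)(4 5)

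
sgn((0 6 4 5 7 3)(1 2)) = 1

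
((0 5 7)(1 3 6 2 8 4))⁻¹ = (0 7 5)(1 4 8 2 6 3)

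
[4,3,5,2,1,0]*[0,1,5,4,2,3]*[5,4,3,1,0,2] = [3,0,1,2,4,5]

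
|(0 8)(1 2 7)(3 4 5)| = 6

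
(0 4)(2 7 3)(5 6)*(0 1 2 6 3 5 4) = (1 2 7 5 3 6 4)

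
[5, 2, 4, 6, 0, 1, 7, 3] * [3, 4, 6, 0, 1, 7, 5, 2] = [7, 6, 1, 5, 3, 4, 2, 0]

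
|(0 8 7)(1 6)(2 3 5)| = 6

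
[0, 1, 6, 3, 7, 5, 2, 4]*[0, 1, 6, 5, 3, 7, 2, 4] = [0, 1, 2, 5, 4, 7, 6, 3]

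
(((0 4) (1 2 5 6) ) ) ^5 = (0 4) (1 2 5 6) 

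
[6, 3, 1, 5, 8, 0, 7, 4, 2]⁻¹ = [5, 2, 8, 1, 7, 3, 0, 6, 4]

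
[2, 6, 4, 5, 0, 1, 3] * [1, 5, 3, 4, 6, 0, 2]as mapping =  [0→3, 1→2, 2→6, 3→0, 4→1, 5→5, 6→4]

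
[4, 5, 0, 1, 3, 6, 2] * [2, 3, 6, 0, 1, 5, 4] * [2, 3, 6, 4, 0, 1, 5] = [3, 1, 6, 4, 2, 0, 5]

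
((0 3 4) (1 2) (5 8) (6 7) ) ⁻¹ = (0 4 3) (1 2) (5 8) (6 7) 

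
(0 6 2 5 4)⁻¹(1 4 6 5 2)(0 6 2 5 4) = (0 2 4 5 1)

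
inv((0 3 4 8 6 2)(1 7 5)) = (0 2 6 8 4 3)(1 5 7)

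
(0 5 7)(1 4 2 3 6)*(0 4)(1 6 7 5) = (0 1)(2 3 7 4)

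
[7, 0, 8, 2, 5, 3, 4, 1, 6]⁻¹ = [1, 7, 3, 5, 6, 4, 8, 0, 2]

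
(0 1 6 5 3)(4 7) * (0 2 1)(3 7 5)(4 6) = (1 4 5 7 6 3 2)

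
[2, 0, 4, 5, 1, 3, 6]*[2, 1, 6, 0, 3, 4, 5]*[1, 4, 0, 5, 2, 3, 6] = [6, 0, 5, 2, 4, 1, 3]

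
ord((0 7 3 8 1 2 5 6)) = 8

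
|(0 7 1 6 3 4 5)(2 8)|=14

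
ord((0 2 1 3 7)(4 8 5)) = 15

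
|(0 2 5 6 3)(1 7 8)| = 15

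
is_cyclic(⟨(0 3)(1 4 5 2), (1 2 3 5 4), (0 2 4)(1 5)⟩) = no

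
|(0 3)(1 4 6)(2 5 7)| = 6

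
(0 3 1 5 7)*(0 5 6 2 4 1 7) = (0 3 7 5)(1 6 2 4)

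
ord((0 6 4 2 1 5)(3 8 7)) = 6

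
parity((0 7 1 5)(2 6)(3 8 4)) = even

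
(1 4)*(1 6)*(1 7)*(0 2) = (0 2)(1 4 6 7)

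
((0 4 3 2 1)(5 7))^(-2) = (0 2 4 1 3)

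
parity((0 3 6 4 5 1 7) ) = even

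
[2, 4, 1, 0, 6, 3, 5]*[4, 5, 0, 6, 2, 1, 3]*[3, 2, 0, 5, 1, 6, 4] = [3, 0, 6, 1, 5, 4, 2]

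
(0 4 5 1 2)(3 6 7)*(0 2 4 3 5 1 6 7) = (0 3 7 5 6)(1 4)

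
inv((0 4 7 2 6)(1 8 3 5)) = (0 6 2 7 4)(1 5 3 8)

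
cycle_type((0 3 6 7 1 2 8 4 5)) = 9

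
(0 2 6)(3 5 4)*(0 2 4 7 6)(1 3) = (0 4 1 3 5 7 6 2)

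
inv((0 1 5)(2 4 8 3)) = (0 5 1)(2 3 8 4)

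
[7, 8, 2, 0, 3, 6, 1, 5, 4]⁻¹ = [3, 6, 2, 4, 8, 7, 5, 0, 1]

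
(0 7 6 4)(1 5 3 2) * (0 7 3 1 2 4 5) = (0 3 4 7 6 5 1)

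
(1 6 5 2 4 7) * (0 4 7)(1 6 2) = (0 4)(1 2 7 6 5)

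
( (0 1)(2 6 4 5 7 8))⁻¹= (0 1)(2 8 7 5 4 6)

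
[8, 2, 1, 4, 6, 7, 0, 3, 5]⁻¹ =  [6, 2, 1, 7, 3, 8, 4, 5, 0]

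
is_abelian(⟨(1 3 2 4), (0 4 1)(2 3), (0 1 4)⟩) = no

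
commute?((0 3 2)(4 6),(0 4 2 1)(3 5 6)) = no:(0 3 2)(4 6)*(0 4 2 1)(3 5 6) = (0 5 6 2 4 3 1),(0 4 2 1)(3 5 6)*(0 3 2)(4 6) = (0 6 2 1 3 5 4)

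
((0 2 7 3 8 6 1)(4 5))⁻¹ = (0 1 6 8 3 7 2)(4 5)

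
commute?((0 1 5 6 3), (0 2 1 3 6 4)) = no:(0 1 5 6 3) * (0 2 1 3 6 4) = (0 3 2 1 5 4), (0 2 1 3 6 4) * (0 1 5 6 3) = (0 2 5 6 4 1)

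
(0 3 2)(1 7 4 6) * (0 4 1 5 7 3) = (1 3 2 4 6 5 7)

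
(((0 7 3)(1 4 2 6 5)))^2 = (0 3 7)(1 2 5 4 6)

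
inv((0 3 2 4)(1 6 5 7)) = (0 4 2 3)(1 7 5 6)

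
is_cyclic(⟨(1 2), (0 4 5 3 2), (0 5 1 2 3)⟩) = no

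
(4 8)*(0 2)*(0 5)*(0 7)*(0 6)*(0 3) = (0 2 5 7 6 3)(4 8)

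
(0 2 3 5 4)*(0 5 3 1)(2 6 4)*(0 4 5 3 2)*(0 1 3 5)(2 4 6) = (0 2 3 4 5 1 6)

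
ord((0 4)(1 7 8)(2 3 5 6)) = 12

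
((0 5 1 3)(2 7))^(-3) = (0 5 1 3)(2 7)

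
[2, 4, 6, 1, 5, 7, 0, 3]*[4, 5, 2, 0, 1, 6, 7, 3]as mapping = [0→2, 1→1, 2→7, 3→5, 4→6, 5→3, 6→4, 7→0]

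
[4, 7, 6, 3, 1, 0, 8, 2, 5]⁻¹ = [5, 4, 7, 3, 0, 8, 2, 1, 6]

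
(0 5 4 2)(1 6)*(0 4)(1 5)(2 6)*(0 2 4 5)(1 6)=(0 6)(1 4)(2 5)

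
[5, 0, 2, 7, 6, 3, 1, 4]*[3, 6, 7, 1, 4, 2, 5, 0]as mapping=[0→2, 1→3, 2→7, 3→0, 4→5, 5→1, 6→6, 7→4]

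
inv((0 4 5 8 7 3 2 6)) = (0 6 2 3 7 8 5 4)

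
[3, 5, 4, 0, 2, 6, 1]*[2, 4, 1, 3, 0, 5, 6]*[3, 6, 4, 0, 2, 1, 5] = [0, 1, 3, 4, 6, 5, 2]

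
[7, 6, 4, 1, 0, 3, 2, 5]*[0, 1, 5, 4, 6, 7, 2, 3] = [3, 2, 6, 1, 0, 4, 5, 7]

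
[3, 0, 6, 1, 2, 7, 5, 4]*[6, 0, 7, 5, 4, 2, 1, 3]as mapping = [0→5, 1→6, 2→1, 3→0, 4→7, 5→3, 6→2, 7→4]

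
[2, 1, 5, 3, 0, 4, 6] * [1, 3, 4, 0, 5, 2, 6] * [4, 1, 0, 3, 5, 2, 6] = [5, 3, 0, 4, 1, 2, 6]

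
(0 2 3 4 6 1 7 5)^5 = (0 1 3 5 6 2 7 4)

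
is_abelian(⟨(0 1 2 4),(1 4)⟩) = no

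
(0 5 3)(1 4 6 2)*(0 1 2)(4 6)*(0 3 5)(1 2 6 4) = (1 4)(2 6 3)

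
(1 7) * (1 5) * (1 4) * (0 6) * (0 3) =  (0 6 3)(1 7 5 4)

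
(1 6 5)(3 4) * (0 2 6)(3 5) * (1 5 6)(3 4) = (0 2 1)(4 6)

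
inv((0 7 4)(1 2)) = (0 4 7)(1 2)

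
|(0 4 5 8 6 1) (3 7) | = 6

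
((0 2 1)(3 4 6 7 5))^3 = (3 7 4 5 6)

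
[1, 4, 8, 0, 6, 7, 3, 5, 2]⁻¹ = [3, 0, 8, 6, 1, 7, 4, 5, 2]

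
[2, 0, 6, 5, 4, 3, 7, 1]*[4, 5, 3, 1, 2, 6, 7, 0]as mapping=[0→3, 1→4, 2→7, 3→6, 4→2, 5→1, 6→0, 7→5]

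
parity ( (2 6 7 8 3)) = even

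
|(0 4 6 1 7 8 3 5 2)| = 9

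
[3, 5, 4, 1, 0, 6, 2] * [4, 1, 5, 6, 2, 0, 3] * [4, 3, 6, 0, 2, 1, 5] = [5, 4, 6, 3, 2, 0, 1]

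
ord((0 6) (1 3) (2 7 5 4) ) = 4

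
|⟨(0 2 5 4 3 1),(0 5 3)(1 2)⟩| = 72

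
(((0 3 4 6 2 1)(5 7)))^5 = (0 1 2 6 4 3)(5 7)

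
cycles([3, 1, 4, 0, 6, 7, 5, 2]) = (0 3)(2 4 6 5 7)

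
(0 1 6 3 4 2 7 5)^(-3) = (0 2 6 5 4 1 7 3)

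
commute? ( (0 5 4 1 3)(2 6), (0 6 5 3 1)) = no: (0 5 4 1 3)(2 6) * (0 6 5 3 1) = (0 3 6 2 5 4), (0 6 5 3 1) * (0 5 4 1 3)(2 6) = (0 2 6 4 1 5)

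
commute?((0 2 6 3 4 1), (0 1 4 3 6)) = no:(0 2 6 3 4 1)*(0 1 4 3 6) = (0 2), (0 1 4 3 6)*(0 2 6 3 4 1) = (2 6)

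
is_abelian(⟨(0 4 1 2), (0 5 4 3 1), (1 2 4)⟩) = no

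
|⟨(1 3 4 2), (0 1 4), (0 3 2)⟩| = 120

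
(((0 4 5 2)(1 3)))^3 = (0 2 5 4)(1 3)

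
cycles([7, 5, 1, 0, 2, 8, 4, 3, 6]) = (0 7 3)(1 5 8 6 4 2)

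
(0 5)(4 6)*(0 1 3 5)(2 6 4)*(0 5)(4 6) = (0 5 1 3)(2 4 6)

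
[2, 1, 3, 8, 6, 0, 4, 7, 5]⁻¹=[5, 1, 0, 2, 6, 8, 4, 7, 3]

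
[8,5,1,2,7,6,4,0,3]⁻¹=[7,2,3,8,6,1,5,4,0]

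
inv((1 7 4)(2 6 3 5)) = (1 4 7)(2 5 3 6)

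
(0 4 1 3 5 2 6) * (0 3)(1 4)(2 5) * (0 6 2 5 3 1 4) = (0 4)(1 6)(3 5)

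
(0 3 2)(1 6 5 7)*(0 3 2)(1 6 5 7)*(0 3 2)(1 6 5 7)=(1 7 5 6)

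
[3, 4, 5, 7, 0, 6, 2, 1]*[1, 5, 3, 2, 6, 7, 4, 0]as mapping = [0→2, 1→6, 2→7, 3→0, 4→1, 5→4, 6→3, 7→5]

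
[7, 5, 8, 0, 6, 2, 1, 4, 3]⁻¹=[3, 6, 5, 8, 7, 1, 4, 0, 2]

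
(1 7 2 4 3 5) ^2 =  (1 2 3) (4 5 7) 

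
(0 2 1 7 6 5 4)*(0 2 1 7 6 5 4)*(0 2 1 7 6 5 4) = (0 7 4 1 5 2 6)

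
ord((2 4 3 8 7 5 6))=7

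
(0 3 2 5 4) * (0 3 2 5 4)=(0 2 4 3 5)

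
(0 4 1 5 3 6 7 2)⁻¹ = (0 2 7 6 3 5 1 4)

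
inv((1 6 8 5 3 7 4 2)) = (1 2 4 7 3 5 8 6)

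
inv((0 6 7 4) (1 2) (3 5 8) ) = (0 4 7 6) (1 2) (3 8 5) 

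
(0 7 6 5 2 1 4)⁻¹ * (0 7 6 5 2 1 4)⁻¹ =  (0 1 5 7 4 2 6)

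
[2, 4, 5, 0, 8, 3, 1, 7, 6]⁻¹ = [3, 6, 0, 5, 1, 2, 8, 7, 4]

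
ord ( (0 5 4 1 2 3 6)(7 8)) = 14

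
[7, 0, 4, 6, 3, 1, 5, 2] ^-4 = [3, 4, 5, 0, 1, 2, 7, 6] 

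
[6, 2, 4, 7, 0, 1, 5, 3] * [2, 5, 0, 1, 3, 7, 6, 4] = [6, 0, 3, 4, 2, 5, 7, 1]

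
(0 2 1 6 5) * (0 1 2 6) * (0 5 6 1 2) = (0 1 5 2)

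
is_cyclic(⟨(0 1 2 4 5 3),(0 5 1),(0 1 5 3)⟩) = no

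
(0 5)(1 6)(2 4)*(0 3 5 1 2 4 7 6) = (0 1)(2 7 6)(3 5)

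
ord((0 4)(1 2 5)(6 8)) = 6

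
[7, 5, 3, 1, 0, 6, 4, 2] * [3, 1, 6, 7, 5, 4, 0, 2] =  [2, 4, 7, 1, 3, 0, 5, 6]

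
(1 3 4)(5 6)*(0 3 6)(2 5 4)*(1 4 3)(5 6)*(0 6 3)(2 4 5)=(0 1 2 3 4 5 6)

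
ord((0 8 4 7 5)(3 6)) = 10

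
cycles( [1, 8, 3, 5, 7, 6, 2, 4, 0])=(0 1 8)(2 3 5 6)(4 7)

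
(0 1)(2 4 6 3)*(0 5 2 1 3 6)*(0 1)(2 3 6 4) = (0 6 4 1 5 3)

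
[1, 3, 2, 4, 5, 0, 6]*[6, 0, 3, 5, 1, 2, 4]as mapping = [0→0, 1→5, 2→3, 3→1, 4→2, 5→6, 6→4]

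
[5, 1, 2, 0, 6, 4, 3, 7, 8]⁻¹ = [3, 1, 2, 6, 5, 0, 4, 7, 8]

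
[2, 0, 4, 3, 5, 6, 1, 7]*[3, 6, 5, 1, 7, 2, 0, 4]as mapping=[0→5, 1→3, 2→7, 3→1, 4→2, 5→0, 6→6, 7→4]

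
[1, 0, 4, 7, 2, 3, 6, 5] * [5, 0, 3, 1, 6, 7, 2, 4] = [0, 5, 6, 4, 3, 1, 2, 7]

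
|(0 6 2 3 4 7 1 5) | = 8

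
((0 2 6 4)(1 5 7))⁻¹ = (0 4 6 2)(1 7 5)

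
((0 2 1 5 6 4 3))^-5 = (0 1 6 3 2 5 4)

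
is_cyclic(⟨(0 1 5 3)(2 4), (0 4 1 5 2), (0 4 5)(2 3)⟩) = no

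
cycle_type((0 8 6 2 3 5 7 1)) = 8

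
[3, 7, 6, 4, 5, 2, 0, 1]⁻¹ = [6, 7, 5, 0, 3, 4, 2, 1]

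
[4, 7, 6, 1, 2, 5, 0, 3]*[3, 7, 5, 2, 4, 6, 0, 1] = [4, 1, 0, 7, 5, 6, 3, 2]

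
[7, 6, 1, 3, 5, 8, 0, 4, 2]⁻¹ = [6, 2, 8, 3, 7, 4, 1, 0, 5]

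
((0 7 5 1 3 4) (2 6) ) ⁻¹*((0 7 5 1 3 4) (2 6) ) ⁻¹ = (0 3 5) (1 7 4) 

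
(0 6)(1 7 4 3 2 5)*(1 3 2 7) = (0 6)(2 5 3 7 4)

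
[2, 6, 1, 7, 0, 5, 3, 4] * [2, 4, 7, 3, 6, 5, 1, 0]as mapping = [0→7, 1→1, 2→4, 3→0, 4→2, 5→5, 6→3, 7→6]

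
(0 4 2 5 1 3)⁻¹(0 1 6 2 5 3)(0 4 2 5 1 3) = (0 4 3 6 5 1)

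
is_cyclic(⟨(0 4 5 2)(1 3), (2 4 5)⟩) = no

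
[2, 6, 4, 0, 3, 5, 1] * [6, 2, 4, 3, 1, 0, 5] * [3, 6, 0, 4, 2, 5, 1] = [2, 5, 6, 1, 4, 3, 0]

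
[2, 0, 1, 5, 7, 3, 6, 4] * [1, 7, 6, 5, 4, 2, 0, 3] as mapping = [0→6, 1→1, 2→7, 3→2, 4→3, 5→5, 6→0, 7→4] 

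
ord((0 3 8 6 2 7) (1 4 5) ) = 6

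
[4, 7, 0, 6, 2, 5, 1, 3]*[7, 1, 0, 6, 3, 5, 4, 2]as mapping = [0→3, 1→2, 2→7, 3→4, 4→0, 5→5, 6→1, 7→6]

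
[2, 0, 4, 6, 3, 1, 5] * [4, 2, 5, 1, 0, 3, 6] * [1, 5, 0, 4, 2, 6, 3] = [6, 2, 1, 3, 5, 0, 4]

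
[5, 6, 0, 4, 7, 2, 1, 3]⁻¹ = [2, 6, 5, 7, 3, 0, 1, 4]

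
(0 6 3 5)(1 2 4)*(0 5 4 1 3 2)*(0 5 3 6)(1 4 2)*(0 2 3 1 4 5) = (0 2 5 1)(4 6)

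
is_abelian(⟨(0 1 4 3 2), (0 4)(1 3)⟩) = no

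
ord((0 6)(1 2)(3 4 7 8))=4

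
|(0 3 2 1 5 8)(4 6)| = 6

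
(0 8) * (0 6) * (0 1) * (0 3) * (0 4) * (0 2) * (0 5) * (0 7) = (0 8 6 1 3 4 2 5 7)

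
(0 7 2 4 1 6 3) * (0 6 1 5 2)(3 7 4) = (0 4 5 2 3 6 7)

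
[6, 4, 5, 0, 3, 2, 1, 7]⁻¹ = [3, 6, 5, 4, 1, 2, 0, 7]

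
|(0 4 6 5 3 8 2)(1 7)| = 14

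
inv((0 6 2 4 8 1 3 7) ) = (0 7 3 1 8 4 2 6) 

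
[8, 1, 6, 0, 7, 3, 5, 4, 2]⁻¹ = [3, 1, 8, 5, 7, 6, 2, 4, 0]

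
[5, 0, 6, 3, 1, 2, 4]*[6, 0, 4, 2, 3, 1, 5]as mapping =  [0→1, 1→6, 2→5, 3→2, 4→0, 5→4, 6→3]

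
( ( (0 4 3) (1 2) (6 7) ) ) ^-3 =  (1 2) (6 7) 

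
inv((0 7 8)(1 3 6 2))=(0 8 7)(1 2 6 3)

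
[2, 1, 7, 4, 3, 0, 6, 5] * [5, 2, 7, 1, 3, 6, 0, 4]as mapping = [0→7, 1→2, 2→4, 3→3, 4→1, 5→5, 6→0, 7→6]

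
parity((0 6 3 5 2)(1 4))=odd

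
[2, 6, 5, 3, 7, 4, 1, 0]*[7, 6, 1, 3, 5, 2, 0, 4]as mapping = [0→1, 1→0, 2→2, 3→3, 4→4, 5→5, 6→6, 7→7]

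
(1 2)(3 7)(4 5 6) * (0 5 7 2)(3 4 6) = (0 5 3 2 1)(4 7)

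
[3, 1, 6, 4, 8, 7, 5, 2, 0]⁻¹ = [8, 1, 7, 0, 3, 6, 2, 5, 4]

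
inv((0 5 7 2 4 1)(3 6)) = (0 1 4 2 7 5)(3 6)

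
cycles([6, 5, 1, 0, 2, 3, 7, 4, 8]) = (0 6 7 4 2 1 5 3)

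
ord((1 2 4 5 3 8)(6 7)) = 6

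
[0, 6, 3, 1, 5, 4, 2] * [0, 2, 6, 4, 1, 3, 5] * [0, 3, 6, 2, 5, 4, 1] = [0, 4, 5, 6, 2, 3, 1]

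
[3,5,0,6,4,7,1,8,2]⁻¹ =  [2,6,8,0,4,1,3,5,7]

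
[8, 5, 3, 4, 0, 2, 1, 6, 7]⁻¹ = [4, 6, 5, 2, 3, 1, 7, 8, 0]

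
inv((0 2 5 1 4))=(0 4 1 5 2)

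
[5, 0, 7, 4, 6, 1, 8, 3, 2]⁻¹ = [1, 5, 8, 7, 3, 0, 4, 2, 6]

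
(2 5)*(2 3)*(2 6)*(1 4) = (1 4)(2 5 3 6)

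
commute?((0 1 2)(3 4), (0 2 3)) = no:(0 1 2)(3 4)*(0 2 3) = (0 1 3 4), (0 2 3)*(0 1 2)(3 4) = (1 2 4 3)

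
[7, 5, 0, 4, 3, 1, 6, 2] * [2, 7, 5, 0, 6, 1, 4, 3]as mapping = [0→3, 1→1, 2→2, 3→6, 4→0, 5→7, 6→4, 7→5]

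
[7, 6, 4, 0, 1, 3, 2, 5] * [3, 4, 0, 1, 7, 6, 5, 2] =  [2, 5, 7, 3, 4, 1, 0, 6]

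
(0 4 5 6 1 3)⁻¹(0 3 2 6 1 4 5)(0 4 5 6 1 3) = (0 2 1 3 5 6 4)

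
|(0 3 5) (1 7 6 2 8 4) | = 6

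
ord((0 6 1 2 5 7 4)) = 7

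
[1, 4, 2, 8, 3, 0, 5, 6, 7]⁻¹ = [5, 0, 2, 4, 1, 6, 7, 8, 3]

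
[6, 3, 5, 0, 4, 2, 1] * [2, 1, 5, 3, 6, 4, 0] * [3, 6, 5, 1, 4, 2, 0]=[3, 1, 4, 5, 0, 2, 6]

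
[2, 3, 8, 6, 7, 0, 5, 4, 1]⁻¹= [5, 8, 0, 1, 7, 6, 3, 4, 2]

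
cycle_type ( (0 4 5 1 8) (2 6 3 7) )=4.5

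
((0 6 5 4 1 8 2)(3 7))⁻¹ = (0 2 8 1 4 5 6)(3 7)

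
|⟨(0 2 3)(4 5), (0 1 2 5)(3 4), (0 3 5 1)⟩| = 720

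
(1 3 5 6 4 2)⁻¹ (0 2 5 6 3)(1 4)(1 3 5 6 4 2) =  (0 1 6 4 5)(2 3)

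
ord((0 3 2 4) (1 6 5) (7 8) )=12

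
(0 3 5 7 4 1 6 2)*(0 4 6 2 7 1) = (0 3 5 1 2 4)(6 7)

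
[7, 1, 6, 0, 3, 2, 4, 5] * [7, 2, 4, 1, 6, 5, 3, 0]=[0, 2, 3, 7, 1, 4, 6, 5]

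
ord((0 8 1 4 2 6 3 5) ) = 8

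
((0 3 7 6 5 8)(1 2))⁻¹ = (0 8 5 6 7 3)(1 2)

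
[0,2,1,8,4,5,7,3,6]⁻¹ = [0,2,1,7,4,5,8,6,3]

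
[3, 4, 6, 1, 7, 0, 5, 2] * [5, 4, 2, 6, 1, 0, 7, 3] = [6, 1, 7, 4, 3, 5, 0, 2]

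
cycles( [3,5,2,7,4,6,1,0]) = (0 3 7)(1 5 6)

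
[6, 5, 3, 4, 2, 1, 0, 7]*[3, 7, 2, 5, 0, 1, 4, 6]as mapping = [0→4, 1→1, 2→5, 3→0, 4→2, 5→7, 6→3, 7→6]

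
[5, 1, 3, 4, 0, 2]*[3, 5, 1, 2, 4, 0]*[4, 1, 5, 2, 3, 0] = [4, 0, 5, 3, 2, 1]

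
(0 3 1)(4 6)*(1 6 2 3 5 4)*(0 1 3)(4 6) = (0 5 6 3 4 2)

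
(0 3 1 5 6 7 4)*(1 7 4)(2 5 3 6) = (0 6 4)(1 3 7)(2 5)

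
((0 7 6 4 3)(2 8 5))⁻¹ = (0 3 4 6 7)(2 5 8)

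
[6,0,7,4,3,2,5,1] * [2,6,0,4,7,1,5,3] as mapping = [0→5,1→2,2→3,3→7,4→4,5→0,6→1,7→6] 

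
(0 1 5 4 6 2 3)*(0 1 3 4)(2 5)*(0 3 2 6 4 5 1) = (0 2 5 3)(1 6)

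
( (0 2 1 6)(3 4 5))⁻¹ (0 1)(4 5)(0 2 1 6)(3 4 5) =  (2 6)(3 5)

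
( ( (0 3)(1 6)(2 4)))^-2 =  ()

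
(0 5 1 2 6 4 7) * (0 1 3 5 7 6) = (0 7 1 2)(3 5)(4 6)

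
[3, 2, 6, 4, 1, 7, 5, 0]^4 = [2, 7, 0, 6, 5, 4, 3, 1]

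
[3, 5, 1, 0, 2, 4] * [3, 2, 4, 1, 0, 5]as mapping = [0→1, 1→5, 2→2, 3→3, 4→4, 5→0]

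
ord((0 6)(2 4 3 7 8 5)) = 6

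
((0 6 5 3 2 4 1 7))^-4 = (0 2)(1 5)(3 7)(4 6)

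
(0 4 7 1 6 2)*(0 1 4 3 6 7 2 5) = (0 3 6 5) (1 7 4 2) 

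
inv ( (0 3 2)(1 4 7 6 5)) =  (0 2 3)(1 5 6 7 4)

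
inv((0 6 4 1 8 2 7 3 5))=(0 5 3 7 2 8 1 4 6)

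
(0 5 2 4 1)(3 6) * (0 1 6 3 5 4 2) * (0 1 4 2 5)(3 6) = (0 2 5 1 4 3 6)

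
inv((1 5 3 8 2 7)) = (1 7 2 8 3 5)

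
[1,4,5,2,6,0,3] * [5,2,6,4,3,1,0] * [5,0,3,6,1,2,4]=[3,6,0,4,5,2,1]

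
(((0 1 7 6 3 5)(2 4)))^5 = (0 5 3 6 7 1)(2 4)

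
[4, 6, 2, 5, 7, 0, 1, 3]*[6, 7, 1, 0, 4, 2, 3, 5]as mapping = [0→4, 1→3, 2→1, 3→2, 4→5, 5→6, 6→7, 7→0]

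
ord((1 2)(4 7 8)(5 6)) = 6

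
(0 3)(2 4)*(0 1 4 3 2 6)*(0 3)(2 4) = (0 4 6 3 1 2)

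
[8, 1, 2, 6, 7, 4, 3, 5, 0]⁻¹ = [8, 1, 2, 6, 5, 7, 3, 4, 0]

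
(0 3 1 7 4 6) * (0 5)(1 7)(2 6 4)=(0 3 7 2 6 5)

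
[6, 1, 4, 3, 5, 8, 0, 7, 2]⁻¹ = [6, 1, 8, 3, 2, 4, 0, 7, 5]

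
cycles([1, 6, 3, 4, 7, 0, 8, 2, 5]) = (0 1 6 8 5)(2 3 4 7)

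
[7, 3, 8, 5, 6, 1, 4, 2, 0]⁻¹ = [8, 5, 7, 1, 6, 3, 4, 0, 2]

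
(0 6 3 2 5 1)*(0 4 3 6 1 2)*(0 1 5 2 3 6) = (0 5 3 1 4 6)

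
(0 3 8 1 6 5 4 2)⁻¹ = (0 2 4 5 6 1 8 3)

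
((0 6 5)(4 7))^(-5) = (0 6 5)(4 7)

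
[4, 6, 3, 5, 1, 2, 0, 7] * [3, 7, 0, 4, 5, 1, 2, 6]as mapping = [0→5, 1→2, 2→4, 3→1, 4→7, 5→0, 6→3, 7→6]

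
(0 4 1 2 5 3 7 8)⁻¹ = (0 8 7 3 5 2 1 4)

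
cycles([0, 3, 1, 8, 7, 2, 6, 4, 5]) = (1 3 8 5 2)(4 7)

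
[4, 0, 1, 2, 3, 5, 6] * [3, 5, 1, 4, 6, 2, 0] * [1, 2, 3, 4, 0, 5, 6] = [6, 4, 5, 2, 0, 3, 1]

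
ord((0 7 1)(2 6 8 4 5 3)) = 6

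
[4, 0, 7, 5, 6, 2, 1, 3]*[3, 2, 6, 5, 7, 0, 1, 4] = [7, 3, 4, 0, 1, 6, 2, 5]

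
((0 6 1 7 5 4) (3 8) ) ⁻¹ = (0 4 5 7 1 6) (3 8) 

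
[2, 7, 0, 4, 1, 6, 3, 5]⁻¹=[2, 4, 0, 6, 3, 7, 5, 1]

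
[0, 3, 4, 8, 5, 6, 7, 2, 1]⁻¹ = [0, 8, 7, 1, 2, 4, 5, 6, 3]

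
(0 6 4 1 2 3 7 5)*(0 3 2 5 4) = (0 6)(1 5 3 7 4)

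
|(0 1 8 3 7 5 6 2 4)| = 9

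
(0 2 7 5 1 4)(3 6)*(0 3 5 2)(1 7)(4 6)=(1 6 5 7 2)(3 4)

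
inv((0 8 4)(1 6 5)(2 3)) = (0 4 8)(1 5 6)(2 3)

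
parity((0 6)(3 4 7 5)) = even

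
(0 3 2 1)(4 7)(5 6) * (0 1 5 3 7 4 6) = (0 7 6 3 2 5)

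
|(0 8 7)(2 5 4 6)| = 12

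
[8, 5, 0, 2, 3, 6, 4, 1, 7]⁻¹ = [2, 7, 3, 4, 6, 1, 5, 8, 0]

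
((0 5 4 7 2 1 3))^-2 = (0 1 7 5 3 2 4)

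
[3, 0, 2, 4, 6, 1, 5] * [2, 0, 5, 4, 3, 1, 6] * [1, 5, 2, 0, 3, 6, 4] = [3, 2, 6, 0, 4, 1, 5]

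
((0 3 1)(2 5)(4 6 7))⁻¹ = (0 1 3)(2 5)(4 7 6)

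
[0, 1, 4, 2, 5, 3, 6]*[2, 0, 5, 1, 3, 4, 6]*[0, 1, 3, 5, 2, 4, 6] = [3, 0, 5, 4, 2, 1, 6]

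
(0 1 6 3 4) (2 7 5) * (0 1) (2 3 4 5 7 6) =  (1 2 6 4) (3 5) 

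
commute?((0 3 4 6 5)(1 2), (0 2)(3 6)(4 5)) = no:(0 3 4 6 5)(1 2)*(0 2)(3 6)(4 5) = (0 6 4 3 5 2 1), (0 2)(3 6)(4 5)*(0 3 4 6 5)(1 2) = (0 1 2 3 5 6 4)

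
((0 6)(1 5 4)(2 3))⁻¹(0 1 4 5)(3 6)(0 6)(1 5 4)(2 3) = (0 2)(1 4 6 5)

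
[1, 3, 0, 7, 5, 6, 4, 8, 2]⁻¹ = [2, 0, 8, 1, 6, 4, 5, 3, 7]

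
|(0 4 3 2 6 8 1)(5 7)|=14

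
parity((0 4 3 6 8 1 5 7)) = odd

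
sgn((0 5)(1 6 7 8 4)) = -1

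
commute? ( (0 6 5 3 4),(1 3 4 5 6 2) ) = no: (0 6 5 3 4) * (1 3 4 5 6 2) = (0 2 1 3 5 4),(1 3 4 5 6 2) * (0 6 5 3 4) = (0 6 2 1 4 3) 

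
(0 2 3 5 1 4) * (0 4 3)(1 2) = (0 1 3 5 2)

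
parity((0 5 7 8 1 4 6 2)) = odd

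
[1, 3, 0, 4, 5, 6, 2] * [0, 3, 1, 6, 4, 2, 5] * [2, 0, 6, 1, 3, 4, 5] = [1, 5, 2, 3, 6, 4, 0]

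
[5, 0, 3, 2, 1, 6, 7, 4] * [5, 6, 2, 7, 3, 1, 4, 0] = [1, 5, 7, 2, 6, 4, 0, 3]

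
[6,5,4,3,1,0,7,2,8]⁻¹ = [5,4,7,3,2,1,0,6,8]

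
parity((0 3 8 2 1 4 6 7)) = odd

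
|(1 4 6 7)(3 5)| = 4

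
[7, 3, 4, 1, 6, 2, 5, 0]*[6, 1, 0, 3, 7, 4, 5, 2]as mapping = [0→2, 1→3, 2→7, 3→1, 4→5, 5→0, 6→4, 7→6]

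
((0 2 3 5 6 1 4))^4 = (0 6 2 1 3 4 5)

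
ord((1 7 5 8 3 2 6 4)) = 8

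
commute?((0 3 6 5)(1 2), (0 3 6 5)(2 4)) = no:(0 3 6 5)(1 2) * (0 3 6 5)(2 4) = (0 6)(1 4 2)(3 5), (0 3 6 5)(2 4) * (0 3 6 5)(1 2) = (0 6)(1 2 4)(3 5)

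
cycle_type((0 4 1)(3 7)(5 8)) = 2^2.3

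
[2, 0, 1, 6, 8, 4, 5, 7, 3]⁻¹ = [1, 2, 0, 8, 5, 6, 3, 7, 4]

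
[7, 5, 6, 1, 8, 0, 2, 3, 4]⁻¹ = [5, 3, 6, 7, 8, 1, 2, 0, 4]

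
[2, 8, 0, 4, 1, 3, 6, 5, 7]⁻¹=[2, 4, 0, 5, 3, 7, 6, 8, 1]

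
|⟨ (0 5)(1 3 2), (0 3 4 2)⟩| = 720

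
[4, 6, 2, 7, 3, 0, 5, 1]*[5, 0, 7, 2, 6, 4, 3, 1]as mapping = [0→6, 1→3, 2→7, 3→1, 4→2, 5→5, 6→4, 7→0]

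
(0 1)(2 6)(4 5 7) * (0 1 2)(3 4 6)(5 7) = (0 2 3 4 7 6)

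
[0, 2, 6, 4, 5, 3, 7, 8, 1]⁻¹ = [0, 8, 1, 5, 3, 4, 2, 6, 7]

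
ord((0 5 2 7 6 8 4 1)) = 8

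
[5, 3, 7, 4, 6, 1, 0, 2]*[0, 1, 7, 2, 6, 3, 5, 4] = [3, 2, 4, 6, 5, 1, 0, 7]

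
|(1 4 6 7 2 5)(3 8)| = 6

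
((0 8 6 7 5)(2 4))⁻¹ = (0 5 7 6 8)(2 4)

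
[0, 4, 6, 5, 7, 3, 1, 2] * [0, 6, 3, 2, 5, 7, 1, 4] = [0, 5, 1, 7, 4, 2, 6, 3]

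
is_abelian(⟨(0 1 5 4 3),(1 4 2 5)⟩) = no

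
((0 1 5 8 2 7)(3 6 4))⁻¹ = (0 7 2 8 5 1)(3 4 6)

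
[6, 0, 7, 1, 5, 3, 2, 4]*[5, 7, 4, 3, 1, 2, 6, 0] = [6, 5, 0, 7, 2, 3, 4, 1]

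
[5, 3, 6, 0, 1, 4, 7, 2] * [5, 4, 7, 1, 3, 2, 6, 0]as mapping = [0→2, 1→1, 2→6, 3→5, 4→4, 5→3, 6→0, 7→7]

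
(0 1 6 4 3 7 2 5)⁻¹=(0 5 2 7 3 4 6 1)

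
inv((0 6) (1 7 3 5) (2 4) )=(0 6) (1 5 3 7) (2 4) 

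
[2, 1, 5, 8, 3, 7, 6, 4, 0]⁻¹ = [8, 1, 0, 4, 7, 2, 6, 5, 3]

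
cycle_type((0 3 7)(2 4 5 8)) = 3.4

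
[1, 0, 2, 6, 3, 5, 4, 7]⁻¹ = [1, 0, 2, 4, 6, 5, 3, 7]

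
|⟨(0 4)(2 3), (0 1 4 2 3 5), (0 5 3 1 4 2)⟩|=720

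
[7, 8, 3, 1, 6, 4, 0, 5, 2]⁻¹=[6, 3, 8, 2, 5, 7, 4, 0, 1]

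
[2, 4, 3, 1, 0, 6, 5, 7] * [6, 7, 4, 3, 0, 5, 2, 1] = [4, 0, 3, 7, 6, 2, 5, 1]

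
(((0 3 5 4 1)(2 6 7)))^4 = (0 1 4 5 3)(2 6 7)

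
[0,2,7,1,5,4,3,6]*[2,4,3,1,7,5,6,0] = [2,3,0,4,5,7,1,6]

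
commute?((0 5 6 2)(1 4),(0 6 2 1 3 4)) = no:(0 5 6 2)(1 4) * (0 6 2 1 3 4) = (0 5 2 6 1)(3 4),(0 6 2 1 3 4) * (0 5 6 2)(1 4) = (0 2 4 5 6)(1 3)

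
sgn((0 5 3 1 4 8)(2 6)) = 1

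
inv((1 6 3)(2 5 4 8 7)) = (1 3 6)(2 7 8 4 5)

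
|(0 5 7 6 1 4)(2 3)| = 6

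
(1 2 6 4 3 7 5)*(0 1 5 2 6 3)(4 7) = (0 1 6 7 2 3 4)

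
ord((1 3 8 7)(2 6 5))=12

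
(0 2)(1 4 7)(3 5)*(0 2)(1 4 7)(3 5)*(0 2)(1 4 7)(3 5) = (0 2)(3 5)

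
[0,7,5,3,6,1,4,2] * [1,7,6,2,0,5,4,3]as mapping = [0→1,1→3,2→5,3→2,4→4,5→7,6→0,7→6]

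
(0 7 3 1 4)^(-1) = (0 4 1 3 7)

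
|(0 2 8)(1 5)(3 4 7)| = 6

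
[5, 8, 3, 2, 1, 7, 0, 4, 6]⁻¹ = [6, 4, 3, 2, 7, 0, 8, 5, 1]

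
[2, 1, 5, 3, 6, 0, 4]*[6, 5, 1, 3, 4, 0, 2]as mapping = [0→1, 1→5, 2→0, 3→3, 4→2, 5→6, 6→4]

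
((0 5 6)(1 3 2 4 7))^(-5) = (0 5 6)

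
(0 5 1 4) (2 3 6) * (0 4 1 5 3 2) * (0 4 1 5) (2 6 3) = (0 2 6 4 1 5) 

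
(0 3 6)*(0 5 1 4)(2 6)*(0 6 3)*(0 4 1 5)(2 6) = (0 4 2 3 6)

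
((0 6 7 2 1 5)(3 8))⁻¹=(0 5 1 2 7 6)(3 8)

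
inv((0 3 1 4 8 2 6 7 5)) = (0 5 7 6 2 8 4 1 3)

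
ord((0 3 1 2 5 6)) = 6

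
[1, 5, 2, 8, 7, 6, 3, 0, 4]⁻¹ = [7, 0, 2, 6, 8, 1, 5, 4, 3]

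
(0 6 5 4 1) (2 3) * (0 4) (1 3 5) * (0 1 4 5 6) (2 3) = (1 5) (2 6 4) 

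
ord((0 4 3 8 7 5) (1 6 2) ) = 6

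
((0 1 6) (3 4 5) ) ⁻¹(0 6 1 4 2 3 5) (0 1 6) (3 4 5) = (0 6 5 2 4 3 1) 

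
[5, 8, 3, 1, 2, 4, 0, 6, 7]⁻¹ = [6, 3, 4, 2, 5, 0, 7, 8, 1]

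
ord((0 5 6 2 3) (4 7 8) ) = 15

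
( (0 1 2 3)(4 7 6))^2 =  (0 2)(1 3)(4 6 7)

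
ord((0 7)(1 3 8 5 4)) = 10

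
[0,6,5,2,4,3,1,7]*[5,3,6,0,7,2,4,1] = [5,4,2,6,7,0,3,1]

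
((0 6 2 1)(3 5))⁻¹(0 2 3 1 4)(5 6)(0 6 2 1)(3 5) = (0 4 6 1 5)(2 3)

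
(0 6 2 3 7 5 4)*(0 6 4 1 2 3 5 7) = (0 4 6 3)(1 2 5)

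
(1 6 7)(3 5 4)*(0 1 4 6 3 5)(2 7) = (0 1 3)(2 7 4 5 6)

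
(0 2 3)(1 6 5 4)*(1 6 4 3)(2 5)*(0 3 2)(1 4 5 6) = (0 6)(1 5 2 4)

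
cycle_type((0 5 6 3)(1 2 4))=3.4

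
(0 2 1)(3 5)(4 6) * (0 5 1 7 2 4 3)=(0 4 6 3 1 5)(2 7)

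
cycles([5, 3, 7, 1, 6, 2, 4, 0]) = (0 5 2 7)(1 3)(4 6)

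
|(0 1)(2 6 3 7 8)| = 10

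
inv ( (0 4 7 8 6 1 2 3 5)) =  (0 5 3 2 1 6 8 7 4)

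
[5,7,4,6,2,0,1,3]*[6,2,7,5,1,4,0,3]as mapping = [0→4,1→3,2→1,3→0,4→7,5→6,6→2,7→5]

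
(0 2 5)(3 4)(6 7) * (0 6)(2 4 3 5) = (0 4 5 6 7)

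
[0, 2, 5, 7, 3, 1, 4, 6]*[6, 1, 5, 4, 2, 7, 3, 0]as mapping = [0→6, 1→5, 2→7, 3→0, 4→4, 5→1, 6→2, 7→3]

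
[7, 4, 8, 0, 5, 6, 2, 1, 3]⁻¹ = [3, 7, 6, 8, 1, 4, 5, 0, 2]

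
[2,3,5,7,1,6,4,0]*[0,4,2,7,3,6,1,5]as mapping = [0→2,1→7,2→6,3→5,4→4,5→1,6→3,7→0]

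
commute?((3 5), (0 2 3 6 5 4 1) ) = no:(3 5)*(0 2 3 6 5 4 1) = (0 2 3 4 1) (5 6), (0 2 3 6 5 4 1)*(3 5) = (0 2 5 4 1) (3 6) 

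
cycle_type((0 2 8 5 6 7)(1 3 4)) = 3.6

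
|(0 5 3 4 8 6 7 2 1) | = 9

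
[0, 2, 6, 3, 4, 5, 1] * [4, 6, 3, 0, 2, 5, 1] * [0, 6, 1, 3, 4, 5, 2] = [4, 3, 6, 0, 1, 5, 2]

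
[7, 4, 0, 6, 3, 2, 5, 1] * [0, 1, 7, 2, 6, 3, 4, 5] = [5, 6, 0, 4, 2, 7, 3, 1]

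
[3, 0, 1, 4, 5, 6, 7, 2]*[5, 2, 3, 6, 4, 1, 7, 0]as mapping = [0→6, 1→5, 2→2, 3→4, 4→1, 5→7, 6→0, 7→3]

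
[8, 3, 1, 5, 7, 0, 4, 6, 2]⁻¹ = [5, 2, 8, 1, 6, 3, 7, 4, 0]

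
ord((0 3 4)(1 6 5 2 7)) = 15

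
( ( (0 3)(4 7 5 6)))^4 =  ()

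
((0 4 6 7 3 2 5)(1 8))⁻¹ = (0 5 2 3 7 6 4)(1 8)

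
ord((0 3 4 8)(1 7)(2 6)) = 4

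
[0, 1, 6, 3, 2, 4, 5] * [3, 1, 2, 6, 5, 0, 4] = [3, 1, 4, 6, 2, 5, 0]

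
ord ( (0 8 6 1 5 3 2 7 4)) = 9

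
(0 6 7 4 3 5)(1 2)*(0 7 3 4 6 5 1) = (0 5 7 6 3 1 2)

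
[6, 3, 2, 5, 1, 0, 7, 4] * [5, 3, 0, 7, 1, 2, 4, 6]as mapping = [0→4, 1→7, 2→0, 3→2, 4→3, 5→5, 6→6, 7→1]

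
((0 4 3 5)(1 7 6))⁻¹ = (0 5 3 4)(1 6 7)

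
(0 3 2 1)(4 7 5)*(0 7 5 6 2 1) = (0 3 1 7 6 2)(4 5)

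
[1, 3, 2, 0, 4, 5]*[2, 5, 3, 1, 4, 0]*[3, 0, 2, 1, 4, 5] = [5, 0, 1, 2, 4, 3]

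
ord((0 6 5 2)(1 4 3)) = 12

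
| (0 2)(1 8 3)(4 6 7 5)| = 12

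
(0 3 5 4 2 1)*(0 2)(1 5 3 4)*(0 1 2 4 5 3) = (0 5 2 3)(1 4)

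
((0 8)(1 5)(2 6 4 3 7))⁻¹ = (0 8)(1 5)(2 7 3 4 6)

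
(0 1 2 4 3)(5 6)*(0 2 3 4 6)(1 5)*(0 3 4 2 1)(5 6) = (0 6)(1 4 2 5 3)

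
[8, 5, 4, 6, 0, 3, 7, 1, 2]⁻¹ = [4, 7, 8, 5, 2, 1, 3, 6, 0]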